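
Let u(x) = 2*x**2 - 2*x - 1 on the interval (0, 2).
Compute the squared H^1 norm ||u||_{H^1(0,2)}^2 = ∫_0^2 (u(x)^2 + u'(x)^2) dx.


||u||_{H^1}^2 = 334/15

The H^1 norm (squared) on an interval (0, L) is
  ||u||_{H^1}^2 = ∫_0^L u(x)^2 dx + ∫_0^L u'(x)^2 dx.
Compute u'(x) = 4*x - 2.
Then u(x)^2 = 4*x**4 - 8*x**3 + 4*x + 1 and u'(x)^2 = 16*x**2 - 16*x + 4.
Integrate each monomial from 0 to 2 using ∫_0^2 c·x^n dx = c·2^(n+1)/(n+1):
  ∫_0^2 u(x)^2 dx = ∫_0^2 (4*x^4 - 8*x^3 + 4*x + 1) dx. Term by term:
    ∫_0^2 4*x^4 dx = 128/5;  ∫_0^2 -8*x^3 dx = -32;  ∫_0^2 4*x dx = 8;
    ∫_0^2 1 dx = 2.
  Sum: 128/5 − 32 + 8 + 2 = 18/5.
  ∫_0^2 u'(x)^2 dx = ∫_0^2 (16*x^2 - 16*x + 4) dx. Term by term:
    ∫_0^2 16*x^2 dx = 128/3;  ∫_0^2 -16*x dx = -32;  ∫_0^2 4 dx = 8.
  Sum: 128/3 − 32 + 8 = 56/3.
Adding: ||u||_{H^1}^2 = 18/5 + 56/3 = 334/15.


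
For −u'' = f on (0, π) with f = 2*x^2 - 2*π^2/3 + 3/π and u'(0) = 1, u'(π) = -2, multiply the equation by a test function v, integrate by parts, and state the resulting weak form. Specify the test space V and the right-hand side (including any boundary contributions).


V = H^1(0, π) (v unrestricted at boundary; u is determined up to an additive constant); weak form: ∫_0^π u'v' dx = ∫_0^π (2*x^2 - 2*π^2/3 + 3/π) v dx − 2·v(π) − v(0) for all v ∈ V.

Multiply both sides by a test function v and integrate from 0 to π:
  ∫_0^π −u''(x) v(x) dx = ∫_0^π f(x) v(x) dx.
Integrate the LHS by parts once:
  ∫_0^π −u'' v dx = −[u'(x) v(x)]_0^π + ∫_0^π u'(x) v'(x) dx.
Thus ∫_0^π u'(x) v'(x) dx = ∫_0^π f(x) v(x) dx + [u'(x) v(x)]_0^π.
Choose V so that boundary terms are either known or forced to vanish.
u has inhomogeneous Neumann u'(0) = 1, u'(π) = -2. [u' v]_0^π = (-2)·v(π) − (1)·v(0) = − 2·v(π) − v(0). Take V = H^1(0, π); boundary term becomes part of RHS.
Weak formulation: find u (satisfying any essential BC) such that ∫_0^π u'(x) v'(x) dx = ∫_0^π f v dx − 2·v(π) − v(0) for all v ∈ V (Neumann data are natural BCs: they enter the RHS as boundary terms).
Substituting f(x) = 2*x^2 - 2*π^2/3 + 3/π, the right-hand side is ∫_0^π (2*x^2 - 2*π^2/3 + 3/π) v dx − 2·v(π) − v(0).
Compatibility check (pure Neumann): taking v ≡ 1 ∈ V gives 0 = ∫_0^π f dx + (-2) − (1), i.e. ∫_0^π f dx must equal u'(0) − u'(π) = 3. Indeed ∫_0^π (2*x^2 - 2*π^2/3 + 3/π) dx = 3, so the data are compatible. The solution is then unique only up to an additive constant (fix it e.g. by requiring ∫_0^π u dx = 0).


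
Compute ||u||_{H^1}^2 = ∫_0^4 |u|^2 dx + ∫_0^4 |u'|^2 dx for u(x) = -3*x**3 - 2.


||u||_{H^1}^2 = 1345328/35

The H^1 norm (squared) on an interval (0, L) is
  ||u||_{H^1}^2 = ∫_0^L u(x)^2 dx + ∫_0^L u'(x)^2 dx.
Compute u'(x) = -9*x**2.
Then u(x)^2 = 9*x**6 + 12*x**3 + 4 and u'(x)^2 = 81*x**4.
Integrate each monomial from 0 to 4 using ∫_0^4 c·x^n dx = c·4^(n+1)/(n+1):
  ∫_0^4 u(x)^2 dx = ∫_0^4 (9*x^6 + 12*x^3 + 4) dx. Term by term:
    ∫_0^4 9*x^6 dx = 147456/7;  ∫_0^4 12*x^3 dx = 768;  ∫_0^4 4 dx = 16.
  Sum: 147456/7 + 768 + 16 = 152944/7.
  ∫_0^4 u'(x)^2 dx = ∫_0^4 (81*x^4) dx. Term by term:
    ∫_0^4 81*x^4 dx = 82944/5.
Adding: ||u||_{H^1}^2 = 152944/7 + 82944/5 = 1345328/35.


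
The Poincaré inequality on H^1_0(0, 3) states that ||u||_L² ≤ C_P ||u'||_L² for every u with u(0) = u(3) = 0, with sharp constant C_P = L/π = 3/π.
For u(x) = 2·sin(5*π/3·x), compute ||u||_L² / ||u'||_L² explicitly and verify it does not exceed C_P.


||u||_L² / ||u'||_L² = 3/(5*π) < C_P = 3/π.

u(x) = 2·sin(5*π/3·x), so u'(x) = 10*π*cos(5*π*x/3)/3.
Writing u(x) = A·sin(kπx/L) with A = 2 and k = 5, use ∫_0^L sin²(kπx/L) dx = L/2 and ∫_0^L cos²(kπx/L) dx = L/2.
u² = 4·sin²(5*π/3·x) and (u')² = 100*π^2/9·cos²(5*π/3·x), and each of sin², cos² integrates to L/2 = 3/2 over (0, 3).
∫_0^3 u² dx = 6, so ||u||_L² = sqrt(6).
∫_0^3 (u')² dx = 50*π^2/3, so ||u'||_L² = 5*sqrt(6)*π/3.
Ratio ||u||_L² / ||u'||_L² = 3/(5*π).
Sharp Poincaré constant on H^1_0(0, 3) is C_P = L/π = 3/π, achieved by sin(π/3·x).
This is the k = 5 harmonic; the ratio L/(kπ) is strictly less than C_P = L/π, consistent with the sharp inequality ||u||_L² ≤ C_P ||u'||_L².


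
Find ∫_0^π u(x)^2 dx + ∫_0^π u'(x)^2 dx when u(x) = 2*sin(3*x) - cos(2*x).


||u||_{H^1(0,π)}^2 = -24 + 45*π/2

u'(x) = 2*sin(2*x) + 6*cos(3*x).
Expand u² and (u')² and integrate term by term on (0, π), using: for integers n ≥ 1, ∫_0^π sin²(nx) dx = ∫_0^π cos²(nx) dx = π/2; for n ≠ n', ∫_0^π sin(nx)sin(n'x) dx = ∫_0^π cos(nx)cos(n'x) dx = 0; and by product-to-sum, ∫_0^π sin(nx)cos(n'x) dx = ½∫_0^π [sin((n+n')x) + sin((n−n')x)] dx, which is 0 when n+n' is even and 2n/(n²−n'²) when n+n' is odd (it need not vanish on (0, π)).
  u² squared terms: (-1)²·∫cos(2x)² dx = 1·π/2 = π/2;  (2)²·∫sin(3x)² dx = 4·π/2 = 2*π.
  u² cross terms: 2·(-1)·(2)·∫cos(2x)·sin(3x) dx = -4·(6/5) = -24/5.
  So ∫_0^π u² dx = π/2 + 2*π − 24/5 = -24/5 + 5*π/2.
  (u')² squared terms: (2)²·∫sin(2x)² dx = 4·π/2 = 2*π;  (6)²·∫cos(3x)² dx = 36·π/2 = 18*π.
  (u')² cross terms: 2·(2)·(6)·∫sin(2x)·cos(3x) dx = 24·(-4/5) = -96/5.
  So ∫_0^π (u')² dx = 2*π + 18*π − 96/5 = -96/5 + 20*π.
||u||_{H^1}^2 = (-24/5 + 5*π/2) + (-96/5 + 20*π) = -24 + 45*π/2.


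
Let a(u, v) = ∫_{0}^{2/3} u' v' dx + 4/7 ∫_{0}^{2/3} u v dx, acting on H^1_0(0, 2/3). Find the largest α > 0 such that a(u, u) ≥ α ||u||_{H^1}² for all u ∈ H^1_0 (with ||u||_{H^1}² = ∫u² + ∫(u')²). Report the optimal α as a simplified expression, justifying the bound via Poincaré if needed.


α = (16 + 63*π^2)/(7*(4 + 9*π^2))

Coercivity of a(·,·) on H^1_0(0, 2/3) means a(u, u) ≥ α ||u||_{H^1}² for every u ∈ H^1_0.
The interval has length L = 2/3, and Poincaré/coercivity depend only on L. Here a(u, u) = ∫(u')² + (4/7)·∫u².
Here 0 < c = 4/7 < 1. The condition a(u,u) ≥ α||u||_{H^1}² reads (1−α)∫(u')² ≥ (α−c)∫u². Any admissible α is ≤ 1 (rapidly oscillating u have ∫u²/∫(u')² → 0), and α = 1 would force 0 ≥ (1−c)∫u², impossible since c < 1; so 1−α > 0. By the sharp Poincaré inequality on H^1_0 of an interval of length L, ∫(u')² ≥ (π/L)²∫u² with equality for the first sine mode sin(π(x−x₀)/L) (x₀ the left endpoint), so the inequality holds for all u iff (1−α)(π/L)² ≥ α − c, i.e. α ≤ ((π/L)² + c)/((π/L)² + 1) = (1 + c(L/π)²)/(1 + (L/π)²). With (π/L)² = 9*π^2/4 and c = 4/7, the largest admissible constant is α = ((π/L)² + c)/((π/L)² + 1).
Simplifying, α = (16 + 63*π^2)/(7*(4 + 9*π^2)).


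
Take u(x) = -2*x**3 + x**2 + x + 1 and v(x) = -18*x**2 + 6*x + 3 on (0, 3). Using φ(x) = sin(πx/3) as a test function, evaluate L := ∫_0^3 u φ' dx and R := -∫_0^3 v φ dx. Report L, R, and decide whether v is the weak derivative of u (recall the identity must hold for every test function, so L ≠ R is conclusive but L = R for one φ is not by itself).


LHS = -648/π^3 + 138/π, RHS = -1944/π^3 + 414/π. No, v is not the weak derivative of u.

u(x) = -2*x**3 + x**2 + x + 1, classical derivative u'(x) = -6*x**2 + 2*x + 1.
φ(x) = sin(πx/3), so φ'(x) = π*cos(π*x/3)/3.
Note φ(0) = φ(3) = 0, so the boundary term u·φ vanishes.
LHS = ∫_0^3 u(x) φ'(x) dx = ∫_0^3 (-2*π*x^3*cos(π*x/3)/3 + π*x^2*cos(π*x/3)/3 + π*x*cos(π*x/3)/3 + π*cos(π*x/3)/3) dx. Term by term:
  ∫_0^3 π*cos(π*x/3)/3 dx = 0;  ∫_0^3 -2*π*x^3*cos(π*x/3)/3 dx = -648/π^3 + 162/π;  ∫_0^3 π*x*cos(π*x/3)/3 dx = -6/π;
  ∫_0^3 π*x^2*cos(π*x/3)/3 dx = -18/π.
Sum: 0 + -648/π^3 + 162/π − 6/π − 18/π = -648/π^3 + 138/π.
So LHS = -648/π^3 + 138/π.
∫_0^3 v(x) φ(x) dx = ∫_0^3 (-18*x^2*sin(π*x/3) + 6*x*sin(π*x/3) + 3*sin(π*x/3)) dx. Term by term:
  ∫_0^3 3*sin(π*x/3) dx = 18/π;  ∫_0^3 -18*x^2*sin(π*x/3) dx = -486/π + 1944/π^3;  ∫_0^3 6*x*sin(π*x/3) dx = 54/π.
Sum: 18/π + -486/π + 1944/π^3 + 54/π = -414/π + 1944/π^3.
So RHS = -∫_0^3 v(x) φ(x) dx = -1944/π^3 + 414/π.
LHS − RHS = -276/π + 1296/π^3 ≠ 0, so the identity fails.
(For a valid weak derivative the identity must hold for EVERY test function, in particular this one. The failure shows v is NOT the weak derivative of u.)
Correct weak derivative would be u'(x) = -6*x**2 + 2*x + 1.


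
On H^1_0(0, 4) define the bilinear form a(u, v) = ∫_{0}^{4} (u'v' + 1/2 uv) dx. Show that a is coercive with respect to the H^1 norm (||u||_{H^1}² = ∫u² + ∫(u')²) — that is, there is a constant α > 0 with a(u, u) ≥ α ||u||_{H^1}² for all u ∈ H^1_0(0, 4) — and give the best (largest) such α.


α = (8 + π^2)/(π^2 + 16)

Coercivity of a(·,·) on H^1_0(0, 4) means a(u, u) ≥ α ||u||_{H^1}² for every u ∈ H^1_0.
The interval has length L = 4, and Poincaré/coercivity depend only on L. Here a(u, u) = ∫(u')² + (1/2)·∫u².
Here 0 < c = 1/2 < 1. The condition a(u,u) ≥ α||u||_{H^1}² reads (1−α)∫(u')² ≥ (α−c)∫u². Any admissible α is ≤ 1 (rapidly oscillating u have ∫u²/∫(u')² → 0), and α = 1 would force 0 ≥ (1−c)∫u², impossible since c < 1; so 1−α > 0. By the sharp Poincaré inequality on H^1_0 of an interval of length L, ∫(u')² ≥ (π/L)²∫u² with equality for the first sine mode sin(π(x−x₀)/L) (x₀ the left endpoint), so the inequality holds for all u iff (1−α)(π/L)² ≥ α − c, i.e. α ≤ ((π/L)² + c)/((π/L)² + 1) = (1 + c(L/π)²)/(1 + (L/π)²). With (π/L)² = π^2/16 and c = 1/2, the largest admissible constant is α = ((π/L)² + c)/((π/L)² + 1).
Simplifying, α = (8 + π^2)/(π^2 + 16).


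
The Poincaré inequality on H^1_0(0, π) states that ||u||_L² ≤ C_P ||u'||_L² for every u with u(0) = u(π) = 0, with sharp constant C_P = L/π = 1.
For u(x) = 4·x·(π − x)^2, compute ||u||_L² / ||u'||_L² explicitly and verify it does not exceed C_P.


||u||_L² / ||u'||_L² = sqrt(14)*π/14 < C_P = 1.

u(x) = 4·x·(π − x)^2, so u'(x) = 4*(x - π)*(3*x - π).
u(x) = 4·x·(π − x)^2 vanishes at x = 0 and x = π, so u ∈ H^1_0(0, π). Differentiate via the product rule and integrate the resulting polynomials term by term.
  ∫_0^π u² dx = ∫_0^π (16*x^6 - 64*π*x^5 + 96*π^2*x^4 - 64*π^3*x^3 + 16*π^4*x^2) dx. Term by term:
    ∫_0^π 16*x^6 dx = 16*π^7/7;  ∫_0^π -64*π*x^5 dx = -32*π^7/3;  ∫_0^π 96*π^2*x^4 dx = 96*π^7/5;
    ∫_0^π -64*π^3*x^3 dx = -16*π^7;  ∫_0^π 16*π^4*x^2 dx = 16*π^7/3.
  Sum: 16*π^7/7 − 32*π^7/3 + 96*π^7/5 − 16*π^7 + 16*π^7/3 = 16*π^7/105.
  ∫_0^π (u')² dx = ∫_0^π (144*x^4 - 384*π*x^3 + 352*π^2*x^2 - 128*π^3*x + 16*π^4) dx. Term by term:
    ∫_0^π 144*x^4 dx = 144*π^5/5;  ∫_0^π -384*π*x^3 dx = -96*π^5;  ∫_0^π 352*π^2*x^2 dx = 352*π^5/3;
    ∫_0^π -128*π^3*x dx = -64*π^5;  ∫_0^π 16*π^4 dx = 16*π^5.
  Sum: 144*π^5/5 − 96*π^5 + 352*π^5/3 − 64*π^5 + 16*π^5 = 32*π^5/15.
∫_0^π u² dx = 16*π^7/105, so ||u||_L² = 4*sqrt(105)*π^(7/2)/105.
∫_0^π (u')² dx = 32*π^5/15, so ||u'||_L² = 4*sqrt(30)*π^(5/2)/15.
Ratio ||u||_L² / ||u'||_L² = sqrt(14)*π/14.
Sharp Poincaré constant on H^1_0(0, π) is C_P = L/π = 1, achieved by sin(x).
A polynomial bump cannot attain the sharp Poincaré constant (only the first sine eigenfunction does), so the ratio is strictly less than C_P, consistent with ||u||_L² ≤ C_P ||u'||_L².


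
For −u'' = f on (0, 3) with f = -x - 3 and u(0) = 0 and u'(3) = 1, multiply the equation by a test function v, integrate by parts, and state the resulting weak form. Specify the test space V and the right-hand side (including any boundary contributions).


V = {v ∈ H^1(0, 3) : v(0) = 0} (test functions vanish at x = 0 where u is specified); weak form: ∫_0^3 u'v' dx = ∫_0^3 (-x - 3) v dx + v(3) for all v ∈ V.

Multiply both sides by a test function v and integrate from 0 to 3:
  ∫_0^3 −u''(x) v(x) dx = ∫_0^3 f(x) v(x) dx.
Integrate the LHS by parts once:
  ∫_0^3 −u'' v dx = −[u'(x) v(x)]_0^3 + ∫_0^3 u'(x) v'(x) dx.
Thus ∫_0^3 u'(x) v'(x) dx = ∫_0^3 f(x) v(x) dx + [u'(x) v(x)]_0^3.
Choose V so that boundary terms are either known or forced to vanish.
Mixed BC: u(0) = 0 (Dirichlet) and u'(3) = 1 (Neumann). Define V = {v ∈ H^1(0, 3) : v(0) = 0}. Then [u' v]_0^3 = u'(3)·v(3) − u'(0)·0 = v(3).
Weak formulation: find u (satisfying any essential BC) such that ∫_0^3 u'(x) v'(x) dx = ∫_0^3 f v dx + v(3) for all v ∈ V (Dirichlet at 0 absorbed into V; Neumann datum at x = 3 contributes the boundary term).
Substituting f(x) = -x - 3, the right-hand side is ∫_0^3 (-x - 3) v dx + v(3).


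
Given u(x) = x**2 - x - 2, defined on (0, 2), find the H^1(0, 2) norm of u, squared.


||u||_{H^1}^2 = 166/15

The H^1 norm (squared) on an interval (0, L) is
  ||u||_{H^1}^2 = ∫_0^L u(x)^2 dx + ∫_0^L u'(x)^2 dx.
Compute u'(x) = 2*x - 1.
Then u(x)^2 = x**4 - 2*x**3 - 3*x**2 + 4*x + 4 and u'(x)^2 = 4*x**2 - 4*x + 1.
Integrate each monomial from 0 to 2 using ∫_0^2 c·x^n dx = c·2^(n+1)/(n+1):
  ∫_0^2 u(x)^2 dx = ∫_0^2 (x^4 - 2*x^3 - 3*x^2 + 4*x + 4) dx. Term by term:
    ∫_0^2 x^4 dx = 32/5;  ∫_0^2 -2*x^3 dx = -8;  ∫_0^2 -3*x^2 dx = -8;
    ∫_0^2 4*x dx = 8;  ∫_0^2 4 dx = 8.
  Sum: 32/5 − 8 − 8 + 8 + 8 = 32/5.
  ∫_0^2 u'(x)^2 dx = ∫_0^2 (4*x^2 - 4*x + 1) dx. Term by term:
    ∫_0^2 4*x^2 dx = 32/3;  ∫_0^2 -4*x dx = -8;  ∫_0^2 1 dx = 2.
  Sum: 32/3 − 8 + 2 = 14/3.
Adding: ||u||_{H^1}^2 = 32/5 + 14/3 = 166/15.


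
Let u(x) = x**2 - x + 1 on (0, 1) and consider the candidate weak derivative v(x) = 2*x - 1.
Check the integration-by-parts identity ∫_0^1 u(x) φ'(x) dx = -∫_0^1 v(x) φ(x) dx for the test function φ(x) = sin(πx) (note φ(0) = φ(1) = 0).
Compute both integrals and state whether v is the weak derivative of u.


LHS = 0, RHS = 0. Yes, v = u' weakly.

u(x) = x**2 - x + 1, classical derivative u'(x) = 2*x - 1.
φ(x) = sin(πx), so φ'(x) = π*cos(π*x).
Note φ(0) = φ(1) = 0, so the boundary term u·φ vanishes.
LHS = ∫_0^1 u(x) φ'(x) dx = ∫_0^1 (π*x^2*cos(π*x) - π*x*cos(π*x) + π*cos(π*x)) dx. Term by term:
  ∫_0^1 π*cos(π*x) dx = 0;  ∫_0^1 π*x^2*cos(π*x) dx = -2/π;  ∫_0^1 -π*x*cos(π*x) dx = 2/π.
Sum: 0 − 2/π + 2/π = 0.
So LHS = 0.
∫_0^1 v(x) φ(x) dx = ∫_0^1 (2*x*sin(π*x) - sin(π*x)) dx. Term by term:
  ∫_0^1 -sin(π*x) dx = -2/π;  ∫_0^1 2*x*sin(π*x) dx = 2/π.
Sum: -2/π + 2/π = 0.
So RHS = -∫_0^1 v(x) φ(x) dx = 0.
LHS = RHS, so the identity holds for this test φ.
Moreover u is smooth here and v(x) = u'(x) = 2*x - 1 pointwise, so the identity holds for every test function. Hence v is the weak derivative of u.


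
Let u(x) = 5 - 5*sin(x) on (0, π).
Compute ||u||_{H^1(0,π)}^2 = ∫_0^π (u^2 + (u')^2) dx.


||u||_{H^1(0,π)}^2 = -100 + 50*π

u'(x) = -5*cos(x).
Expand u² and (u')² and integrate term by term on (0, π), using: for integers n ≥ 1, ∫_0^π sin²(nx) dx = ∫_0^π cos²(nx) dx = π/2; for n ≠ n', ∫_0^π sin(nx)sin(n'x) dx = ∫_0^π cos(nx)cos(n'x) dx = 0; and by product-to-sum, ∫_0^π sin(nx)cos(n'x) dx = ½∫_0^π [sin((n+n')x) + sin((n−n')x)] dx, which is 0 when n+n' is even and 2n/(n²−n'²) when n+n' is odd (it need not vanish on (0, π)). For the constant mode: ∫_0^π 1 dx = π, ∫_0^π cos(nx) dx = 0, ∫_0^π sin(nx) dx = (1−(−1)^n)/n.
  u² squared terms: (5)²·∫1 dx = 25·π = 25*π;  (-5)²·∫sin(x)² dx = 25·π/2 = 25*π/2.
  u² cross terms: 2·(5)·(-5)·∫1·sin(x) dx = -50·(2) = -100.
  So ∫_0^π u² dx = 25*π + 25*π/2 − 100 = -100 + 75*π/2.
  (u')² squared terms: (-5)²·∫cos(x)² dx = 25·π/2 = 25*π/2.
  So ∫_0^π (u')² dx = 25*π/2.
||u||_{H^1}^2 = (-100 + 75*π/2) + (25*π/2) = -100 + 50*π.


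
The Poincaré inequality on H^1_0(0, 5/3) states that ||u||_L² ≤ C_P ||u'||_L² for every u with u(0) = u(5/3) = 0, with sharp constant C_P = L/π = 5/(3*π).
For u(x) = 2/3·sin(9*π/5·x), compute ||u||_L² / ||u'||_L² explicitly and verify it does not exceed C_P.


||u||_L² / ||u'||_L² = 5/(9*π) < C_P = 5/(3*π).

u(x) = 2/3·sin(9*π/5·x), so u'(x) = 6*π*cos(9*π*x/5)/5.
Writing u(x) = A·sin(kπx/L) with A = 2/3 and k = 3, use ∫_0^L sin²(kπx/L) dx = L/2 and ∫_0^L cos²(kπx/L) dx = L/2.
u² = 4/9·sin²(9*π/5·x) and (u')² = 36*π^2/25·cos²(9*π/5·x), and each of sin², cos² integrates to L/2 = 5/6 over (0, 5/3).
∫_0^5/3 u² dx = 10/27, so ||u||_L² = sqrt(30)/9.
∫_0^5/3 (u')² dx = 6*π^2/5, so ||u'||_L² = sqrt(30)*π/5.
Ratio ||u||_L² / ||u'||_L² = 5/(9*π).
Sharp Poincaré constant on H^1_0(0, 5/3) is C_P = L/π = 5/(3*π), achieved by sin(3*π/5·x).
This is the k = 3 harmonic; the ratio L/(kπ) is strictly less than C_P = L/π, consistent with the sharp inequality ||u||_L² ≤ C_P ||u'||_L².


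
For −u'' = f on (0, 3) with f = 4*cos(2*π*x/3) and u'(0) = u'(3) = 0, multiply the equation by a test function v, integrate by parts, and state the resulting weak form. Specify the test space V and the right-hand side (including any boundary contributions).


V = H^1(0, 3) (no boundary constraint on v; u is determined up to an additive constant); weak form: ∫_0^3 u'v' dx = ∫_0^3 (4*cos(2*π*x/3)) v dx for all v ∈ V.

Multiply both sides by a test function v and integrate from 0 to 3:
  ∫_0^3 −u''(x) v(x) dx = ∫_0^3 f(x) v(x) dx.
Integrate the LHS by parts once:
  ∫_0^3 −u'' v dx = −[u'(x) v(x)]_0^3 + ∫_0^3 u'(x) v'(x) dx.
Thus ∫_0^3 u'(x) v'(x) dx = ∫_0^3 f(x) v(x) dx + [u'(x) v(x)]_0^3.
Choose V so that boundary terms are either known or forced to vanish.
u has homogeneous Neumann: u'(0) = u'(3) = 0. So [u' v]_0^3 = 0·v(3) − 0·v(0) = 0 for any v; take V = H^1(0, 3).
Weak formulation: find u (satisfying any essential BC) such that ∫_0^3 u'(x) v'(x) dx = ∫_0^3 f v dx for all v ∈ V (homogeneous Neumann, so boundary terms vanish).
Substituting f(x) = 4*cos(2*π*x/3), the right-hand side is ∫_0^3 (4*cos(2*π*x/3)) v dx.
Compatibility check (pure Neumann): taking v ≡ 1 ∈ V gives 0 = ∫_0^3 f dx + (0) − (0), i.e. ∫_0^3 f dx must equal u'(0) − u'(3) = 0. Indeed ∫_0^3 (4*cos(2*π*x/3)) dx = 0, so the data are compatible. The solution is then unique only up to an additive constant (fix it e.g. by requiring ∫_0^3 u dx = 0).


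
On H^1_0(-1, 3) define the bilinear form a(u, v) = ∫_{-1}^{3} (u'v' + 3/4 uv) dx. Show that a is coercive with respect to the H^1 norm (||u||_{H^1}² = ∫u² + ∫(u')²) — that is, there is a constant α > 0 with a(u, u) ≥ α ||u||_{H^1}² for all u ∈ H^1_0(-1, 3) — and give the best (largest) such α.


α = (π^2 + 12)/(π^2 + 16)

Coercivity of a(·,·) on H^1_0(-1, 3) means a(u, u) ≥ α ||u||_{H^1}² for every u ∈ H^1_0.
The interval has length L = 4, and Poincaré/coercivity depend only on L. Here a(u, u) = ∫(u')² + (3/4)·∫u².
Here 0 < c = 3/4 < 1. The condition a(u,u) ≥ α||u||_{H^1}² reads (1−α)∫(u')² ≥ (α−c)∫u². Any admissible α is ≤ 1 (rapidly oscillating u have ∫u²/∫(u')² → 0), and α = 1 would force 0 ≥ (1−c)∫u², impossible since c < 1; so 1−α > 0. By the sharp Poincaré inequality on H^1_0 of an interval of length L, ∫(u')² ≥ (π/L)²∫u² with equality for the first sine mode sin(π(x−x₀)/L) (x₀ the left endpoint), so the inequality holds for all u iff (1−α)(π/L)² ≥ α − c, i.e. α ≤ ((π/L)² + c)/((π/L)² + 1) = (1 + c(L/π)²)/(1 + (L/π)²). With (π/L)² = π^2/16 and c = 3/4, the largest admissible constant is α = ((π/L)² + c)/((π/L)² + 1).
Simplifying, α = (π^2 + 12)/(π^2 + 16).


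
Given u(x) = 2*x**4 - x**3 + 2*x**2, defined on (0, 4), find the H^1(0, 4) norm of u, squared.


||u||_{H^1}^2 = 73608704/315

The H^1 norm (squared) on an interval (0, L) is
  ||u||_{H^1}^2 = ∫_0^L u(x)^2 dx + ∫_0^L u'(x)^2 dx.
Compute u'(x) = 8*x**3 - 3*x**2 + 4*x.
Then u(x)^2 = 4*x**8 - 4*x**7 + 9*x**6 - 4*x**5 + 4*x**4 and u'(x)^2 = 64*x**6 - 48*x**5 + 73*x**4 - 24*x**3 + 16*x**2.
Integrate each monomial from 0 to 4 using ∫_0^4 c·x^n dx = c·4^(n+1)/(n+1):
  ∫_0^4 u(x)^2 dx = ∫_0^4 (4*x^8 - 4*x^7 + 9*x^6 - 4*x^5 + 4*x^4) dx. Term by term:
    ∫_0^4 4*x^8 dx = 1048576/9;  ∫_0^4 -4*x^7 dx = -32768;  ∫_0^4 9*x^6 dx = 147456/7;
    ∫_0^4 -4*x^5 dx = -8192/3;  ∫_0^4 4*x^4 dx = 4096/5.
  Sum: 1048576/9 − 32768 + 147456/7 − 8192/3 + 4096/5 = 32411648/315.
  ∫_0^4 u'(x)^2 dx = ∫_0^4 (64*x^6 - 48*x^5 + 73*x^4 - 24*x^3 + 16*x^2) dx. Term by term:
    ∫_0^4 64*x^6 dx = 1048576/7;  ∫_0^4 -48*x^5 dx = -32768;  ∫_0^4 73*x^4 dx = 74752/5;
    ∫_0^4 -24*x^3 dx = -1536;  ∫_0^4 16*x^2 dx = 1024/3.
  Sum: 1048576/7 − 32768 + 74752/5 − 1536 + 1024/3 = 13732352/105.
Adding: ||u||_{H^1}^2 = 32411648/315 + 13732352/105 = 73608704/315.


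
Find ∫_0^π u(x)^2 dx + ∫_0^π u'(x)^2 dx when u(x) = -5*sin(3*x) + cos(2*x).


||u||_{H^1(0,π)}^2 = -60 + 255*π/2

u'(x) = -2*sin(2*x) - 15*cos(3*x).
Expand u² and (u')² and integrate term by term on (0, π), using: for integers n ≥ 1, ∫_0^π sin²(nx) dx = ∫_0^π cos²(nx) dx = π/2; for n ≠ n', ∫_0^π sin(nx)sin(n'x) dx = ∫_0^π cos(nx)cos(n'x) dx = 0; and by product-to-sum, ∫_0^π sin(nx)cos(n'x) dx = ½∫_0^π [sin((n+n')x) + sin((n−n')x)] dx, which is 0 when n+n' is even and 2n/(n²−n'²) when n+n' is odd (it need not vanish on (0, π)).
  u² squared terms: (-5)²·∫sin(3x)² dx = 25·π/2 = 25*π/2;  (1)²·∫cos(2x)² dx = 1·π/2 = π/2.
  u² cross terms: 2·(-5)·(1)·∫sin(3x)·cos(2x) dx = -10·(6/5) = -12.
  So ∫_0^π u² dx = 25*π/2 + π/2 − 12 = -12 + 13*π.
  (u')² squared terms: (-15)²·∫cos(3x)² dx = 225·π/2 = 225*π/2;  (-2)²·∫sin(2x)² dx = 4·π/2 = 2*π.
  (u')² cross terms: 2·(-15)·(-2)·∫cos(3x)·sin(2x) dx = 60·(-4/5) = -48.
  So ∫_0^π (u')² dx = 225*π/2 + 2*π − 48 = -48 + 229*π/2.
||u||_{H^1}^2 = (-12 + 13*π) + (-48 + 229*π/2) = -60 + 255*π/2.


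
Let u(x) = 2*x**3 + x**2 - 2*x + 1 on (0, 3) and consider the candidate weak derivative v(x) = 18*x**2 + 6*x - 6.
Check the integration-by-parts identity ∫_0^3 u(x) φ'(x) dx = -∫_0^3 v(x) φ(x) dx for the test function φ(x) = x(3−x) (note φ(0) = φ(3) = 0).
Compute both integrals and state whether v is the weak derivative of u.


LHS = -387/5, RHS = -1161/5. No, v is not the weak derivative of u.

u(x) = 2*x**3 + x**2 - 2*x + 1, classical derivative u'(x) = 6*x**2 + 2*x - 2.
φ(x) = x(3−x), so φ'(x) = 3 - 2*x.
Note φ(0) = φ(3) = 0, so the boundary term u·φ vanishes.
LHS = ∫_0^3 u(x) φ'(x) dx = ∫_0^3 (-4*x^4 + 4*x^3 + 7*x^2 - 8*x + 3) dx. Term by term:
  ∫_0^3 -4*x^4 dx = -972/5;  ∫_0^3 4*x^3 dx = 81;  ∫_0^3 7*x^2 dx = 63;
  ∫_0^3 -8*x dx = -36;  ∫_0^3 3 dx = 9.
Sum: -972/5 + 81 + 63 − 36 + 9 = -387/5.
So LHS = -387/5.
∫_0^3 v(x) φ(x) dx = ∫_0^3 (-18*x^4 + 48*x^3 + 24*x^2 - 18*x) dx. Term by term:
  ∫_0^3 -18*x^4 dx = -4374/5;  ∫_0^3 48*x^3 dx = 972;  ∫_0^3 24*x^2 dx = 216;
  ∫_0^3 -18*x dx = -81.
Sum: -4374/5 + 972 + 216 − 81 = 1161/5.
So RHS = -∫_0^3 v(x) φ(x) dx = -1161/5.
LHS − RHS = 774/5 ≠ 0, so the identity fails.
(For a valid weak derivative the identity must hold for EVERY test function, in particular this one. The failure shows v is NOT the weak derivative of u.)
Correct weak derivative would be u'(x) = 6*x**2 + 2*x - 2.


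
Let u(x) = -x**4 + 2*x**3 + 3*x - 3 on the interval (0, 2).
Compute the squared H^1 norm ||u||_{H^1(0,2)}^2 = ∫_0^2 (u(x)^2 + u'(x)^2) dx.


||u||_{H^1}^2 = 12664/315

The H^1 norm (squared) on an interval (0, L) is
  ||u||_{H^1}^2 = ∫_0^L u(x)^2 dx + ∫_0^L u'(x)^2 dx.
Compute u'(x) = -4*x**3 + 6*x**2 + 3.
Then u(x)^2 = x**8 - 4*x**7 + 4*x**6 - 6*x**5 + 18*x**4 - 12*x**3 + 9*x**2 - 18*x + 9 and u'(x)^2 = 16*x**6 - 48*x**5 + 36*x**4 - 24*x**3 + 36*x**2 + 9.
Integrate each monomial from 0 to 2 using ∫_0^2 c·x^n dx = c·2^(n+1)/(n+1):
  ∫_0^2 u(x)^2 dx = ∫_0^2 (x^8 - 4*x^7 + 4*x^6 - 6*x^5 + 18*x^4 - 12*x^3 + 9*x^2 - 18*x + 9) dx. Term by term:
    ∫_0^2 x^8 dx = 512/9;  ∫_0^2 -4*x^7 dx = -128;  ∫_0^2 4*x^6 dx = 512/7;
    ∫_0^2 -6*x^5 dx = -64;  ∫_0^2 18*x^4 dx = 576/5;  ∫_0^2 -12*x^3 dx = -48;
    ∫_0^2 9*x^2 dx = 24;  ∫_0^2 -18*x dx = -36;  ∫_0^2 9 dx = 18.
  Sum: 512/9 − 128 + 512/7 − 64 + 576/5 − 48 + 24 − 36 + 18 = 3538/315.
  ∫_0^2 u'(x)^2 dx = ∫_0^2 (16*x^6 - 48*x^5 + 36*x^4 - 24*x^3 + 36*x^2 + 9) dx. Term by term:
    ∫_0^2 16*x^6 dx = 2048/7;  ∫_0^2 -48*x^5 dx = -512;  ∫_0^2 36*x^4 dx = 1152/5;
    ∫_0^2 -24*x^3 dx = -96;  ∫_0^2 36*x^2 dx = 96;  ∫_0^2 9 dx = 18.
  Sum: 2048/7 − 512 + 1152/5 − 96 + 96 + 18 = 1014/35.
Adding: ||u||_{H^1}^2 = 3538/315 + 1014/35 = 12664/315.


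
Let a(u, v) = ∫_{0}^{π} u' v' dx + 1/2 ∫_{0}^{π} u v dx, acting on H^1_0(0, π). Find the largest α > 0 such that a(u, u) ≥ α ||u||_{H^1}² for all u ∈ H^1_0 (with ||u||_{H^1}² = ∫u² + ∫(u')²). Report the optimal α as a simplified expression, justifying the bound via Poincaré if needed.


α = 3/4

Coercivity of a(·,·) on H^1_0(0, π) means a(u, u) ≥ α ||u||_{H^1}² for every u ∈ H^1_0.
The interval has length L = π, and Poincaré/coercivity depend only on L. Here a(u, u) = ∫(u')² + (1/2)·∫u².
Here 0 < c = 1/2 < 1. The condition a(u,u) ≥ α||u||_{H^1}² reads (1−α)∫(u')² ≥ (α−c)∫u². Any admissible α is ≤ 1 (rapidly oscillating u have ∫u²/∫(u')² → 0), and α = 1 would force 0 ≥ (1−c)∫u², impossible since c < 1; so 1−α > 0. By the sharp Poincaré inequality on H^1_0 of an interval of length L, ∫(u')² ≥ (π/L)²∫u² with equality for the first sine mode sin(π(x−x₀)/L) (x₀ the left endpoint), so the inequality holds for all u iff (1−α)(π/L)² ≥ α − c, i.e. α ≤ ((π/L)² + c)/((π/L)² + 1) = (1 + c(L/π)²)/(1 + (L/π)²). With (π/L)² = 1 and c = 1/2, the largest admissible constant is α = ((π/L)² + c)/((π/L)² + 1).
Simplifying, α = 3/4.


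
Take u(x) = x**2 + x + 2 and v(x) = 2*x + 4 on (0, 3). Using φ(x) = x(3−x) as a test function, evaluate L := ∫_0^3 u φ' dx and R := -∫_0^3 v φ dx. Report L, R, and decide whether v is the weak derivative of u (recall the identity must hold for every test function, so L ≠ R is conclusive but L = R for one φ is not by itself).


LHS = -18, RHS = -63/2. No, v is not the weak derivative of u.

u(x) = x**2 + x + 2, classical derivative u'(x) = 2*x + 1.
φ(x) = x(3−x), so φ'(x) = 3 - 2*x.
Note φ(0) = φ(3) = 0, so the boundary term u·φ vanishes.
LHS = ∫_0^3 u(x) φ'(x) dx = ∫_0^3 (-2*x^3 + x^2 - x + 6) dx. Term by term:
  ∫_0^3 -2*x^3 dx = -81/2;  ∫_0^3 x^2 dx = 9;  ∫_0^3 -x dx = -9/2;
  ∫_0^3 6 dx = 18.
Sum: -81/2 + 9 − 9/2 + 18 = -18.
So LHS = -18.
∫_0^3 v(x) φ(x) dx = ∫_0^3 (-2*x^3 + 2*x^2 + 12*x) dx. Term by term:
  ∫_0^3 -2*x^3 dx = -81/2;  ∫_0^3 2*x^2 dx = 18;  ∫_0^3 12*x dx = 54.
Sum: -81/2 + 18 + 54 = 63/2.
So RHS = -∫_0^3 v(x) φ(x) dx = -63/2.
LHS − RHS = 27/2 ≠ 0, so the identity fails.
(For a valid weak derivative the identity must hold for EVERY test function, in particular this one. The failure shows v is NOT the weak derivative of u.)
Correct weak derivative would be u'(x) = 2*x + 1.


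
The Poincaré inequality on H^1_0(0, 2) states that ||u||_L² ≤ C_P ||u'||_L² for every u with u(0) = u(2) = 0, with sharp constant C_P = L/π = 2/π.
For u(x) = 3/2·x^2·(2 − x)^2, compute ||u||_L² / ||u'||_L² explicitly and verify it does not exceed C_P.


||u||_L² / ||u'||_L² = sqrt(3)/3 < C_P = 2/π.

u(x) = 3/2·x^2·(2 − x)^2, so u'(x) = 6*x*(x - 2)*(x - 1).
u(x) = 3/2·x^2·(2 − x)^2 vanishes at x = 0 and x = 2, so u ∈ H^1_0(0, 2). Differentiate via the product rule and integrate the resulting polynomials term by term.
  ∫_0^2 u² dx = ∫_0^2 (9*x^8/4 - 18*x^7 + 54*x^6 - 72*x^5 + 36*x^4) dx. Term by term:
    ∫_0^2 9*x^8/4 dx = 128;  ∫_0^2 -18*x^7 dx = -576;  ∫_0^2 54*x^6 dx = 6912/7;
    ∫_0^2 -72*x^5 dx = -768;  ∫_0^2 36*x^4 dx = 1152/5.
  Sum: 128 − 576 + 6912/7 − 768 + 1152/5 = 64/35.
  ∫_0^2 (u')² dx = ∫_0^2 (36*x^6 - 216*x^5 + 468*x^4 - 432*x^3 + 144*x^2) dx. Term by term:
    ∫_0^2 36*x^6 dx = 4608/7;  ∫_0^2 -216*x^5 dx = -2304;  ∫_0^2 468*x^4 dx = 14976/5;
    ∫_0^2 -432*x^3 dx = -1728;  ∫_0^2 144*x^2 dx = 384.
  Sum: 4608/7 − 2304 + 14976/5 − 1728 + 384 = 192/35.
∫_0^2 u² dx = 64/35, so ||u||_L² = 8*sqrt(35)/35.
∫_0^2 (u')² dx = 192/35, so ||u'||_L² = 8*sqrt(105)/35.
Ratio ||u||_L² / ||u'||_L² = sqrt(3)/3.
Sharp Poincaré constant on H^1_0(0, 2) is C_P = L/π = 2/π, achieved by sin(π/2·x).
A polynomial bump cannot attain the sharp Poincaré constant (only the first sine eigenfunction does), so the ratio is strictly less than C_P, consistent with ||u||_L² ≤ C_P ||u'||_L².


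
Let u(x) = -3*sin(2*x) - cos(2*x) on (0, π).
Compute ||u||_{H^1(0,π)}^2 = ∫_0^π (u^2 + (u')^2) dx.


||u||_{H^1(0,π)}^2 = 25*π

u'(x) = 2*sin(2*x) - 6*cos(2*x).
Expand u² and (u')² and integrate term by term on (0, π), using: for integers n ≥ 1, ∫_0^π sin²(nx) dx = ∫_0^π cos²(nx) dx = π/2; for n ≠ n', ∫_0^π sin(nx)sin(n'x) dx = ∫_0^π cos(nx)cos(n'x) dx = 0; and by product-to-sum, ∫_0^π sin(nx)cos(n'x) dx = ½∫_0^π [sin((n+n')x) + sin((n−n')x)] dx, which is 0 when n+n' is even and 2n/(n²−n'²) when n+n' is odd (it need not vanish on (0, π)).
  u² squared terms: (-1)²·∫cos(2x)² dx = 1·π/2 = π/2;  (-3)²·∫sin(2x)² dx = 9·π/2 = 9*π/2.
  u² cross terms: 2·(-1)·(-3)·∫cos(2x)·sin(2x) dx = 6·(0) = 0.
  So ∫_0^π u² dx = π/2 + 9*π/2 + 0 = 5*π.
  (u')² squared terms: (-6)²·∫cos(2x)² dx = 36·π/2 = 18*π;  (2)²·∫sin(2x)² dx = 4·π/2 = 2*π.
  (u')² cross terms: 2·(-6)·(2)·∫cos(2x)·sin(2x) dx = -24·(0) = 0.
  So ∫_0^π (u')² dx = 18*π + 2*π + 0 = 20*π.
||u||_{H^1}^2 = (5*π) + (20*π) = 25*π.


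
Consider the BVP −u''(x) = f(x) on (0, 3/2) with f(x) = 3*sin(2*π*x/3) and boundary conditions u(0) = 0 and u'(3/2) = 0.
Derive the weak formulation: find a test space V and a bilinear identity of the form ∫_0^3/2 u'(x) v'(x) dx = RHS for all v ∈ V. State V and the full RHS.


V = {v ∈ H^1(0, 3/2) : v(0) = 0} (test functions vanish at x = 0 where u is specified); weak form: ∫_0^3/2 u'v' dx = ∫_0^3/2 (3*sin(2*π*x/3)) v dx for all v ∈ V.

Multiply both sides by a test function v and integrate from 0 to 3/2:
  ∫_0^3/2 −u''(x) v(x) dx = ∫_0^3/2 f(x) v(x) dx.
Integrate the LHS by parts once:
  ∫_0^3/2 −u'' v dx = −[u'(x) v(x)]_0^3/2 + ∫_0^3/2 u'(x) v'(x) dx.
Thus ∫_0^3/2 u'(x) v'(x) dx = ∫_0^3/2 f(x) v(x) dx + [u'(x) v(x)]_0^3/2.
Choose V so that boundary terms are either known or forced to vanish.
Mixed BC: u(0) = 0 (Dirichlet) and u'(3/2) = 0 (Neumann). Define V = {v ∈ H^1(0, 3/2) : v(0) = 0}. Then [u' v]_0^3/2 = u'(3/2)·v(3/2) − u'(0)·0 = 0.
Weak formulation: find u (satisfying any essential BC) such that ∫_0^3/2 u'(x) v'(x) dx = ∫_0^3/2 f v dx for all v ∈ V (Dirichlet at 0 absorbed into V; the Neumann datum at x = 3/2 is zero, so no boundary term remains).
Substituting f(x) = 3*sin(2*π*x/3), the right-hand side is ∫_0^3/2 (3*sin(2*π*x/3)) v dx.


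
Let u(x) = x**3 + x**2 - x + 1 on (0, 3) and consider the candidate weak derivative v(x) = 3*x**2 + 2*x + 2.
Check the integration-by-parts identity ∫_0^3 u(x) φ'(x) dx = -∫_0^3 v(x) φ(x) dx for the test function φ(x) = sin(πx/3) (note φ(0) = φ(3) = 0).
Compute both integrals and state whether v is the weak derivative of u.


LHS = -93/π + 324/π^3, RHS = -111/π + 324/π^3. No, v is not the weak derivative of u.

u(x) = x**3 + x**2 - x + 1, classical derivative u'(x) = 3*x**2 + 2*x - 1.
φ(x) = sin(πx/3), so φ'(x) = π*cos(π*x/3)/3.
Note φ(0) = φ(3) = 0, so the boundary term u·φ vanishes.
LHS = ∫_0^3 u(x) φ'(x) dx = ∫_0^3 (π*x^3*cos(π*x/3)/3 + π*x^2*cos(π*x/3)/3 - π*x*cos(π*x/3)/3 + π*cos(π*x/3)/3) dx. Term by term:
  ∫_0^3 π*cos(π*x/3)/3 dx = 0;  ∫_0^3 -π*x*cos(π*x/3)/3 dx = 6/π;  ∫_0^3 π*x^2*cos(π*x/3)/3 dx = -18/π;
  ∫_0^3 π*x^3*cos(π*x/3)/3 dx = -81/π + 324/π^3.
Sum: 0 + 6/π − 18/π + -81/π + 324/π^3 = -93/π + 324/π^3.
So LHS = -93/π + 324/π^3.
∫_0^3 v(x) φ(x) dx = ∫_0^3 (3*x^2*sin(π*x/3) + 2*x*sin(π*x/3) + 2*sin(π*x/3)) dx. Term by term:
  ∫_0^3 2*sin(π*x/3) dx = 12/π;  ∫_0^3 2*x*sin(π*x/3) dx = 18/π;  ∫_0^3 3*x^2*sin(π*x/3) dx = -324/π^3 + 81/π.
Sum: 12/π + 18/π + -324/π^3 + 81/π = -324/π^3 + 111/π.
So RHS = -∫_0^3 v(x) φ(x) dx = -111/π + 324/π^3.
LHS − RHS = 18/π ≠ 0, so the identity fails.
(For a valid weak derivative the identity must hold for EVERY test function, in particular this one. The failure shows v is NOT the weak derivative of u.)
Correct weak derivative would be u'(x) = 3*x**2 + 2*x - 1.


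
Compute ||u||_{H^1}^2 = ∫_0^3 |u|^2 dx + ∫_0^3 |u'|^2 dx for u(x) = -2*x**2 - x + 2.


||u||_{H^1}^2 = 1947/5

The H^1 norm (squared) on an interval (0, L) is
  ||u||_{H^1}^2 = ∫_0^L u(x)^2 dx + ∫_0^L u'(x)^2 dx.
Compute u'(x) = -4*x - 1.
Then u(x)^2 = 4*x**4 + 4*x**3 - 7*x**2 - 4*x + 4 and u'(x)^2 = 16*x**2 + 8*x + 1.
Integrate each monomial from 0 to 3 using ∫_0^3 c·x^n dx = c·3^(n+1)/(n+1):
  ∫_0^3 u(x)^2 dx = ∫_0^3 (4*x^4 + 4*x^3 - 7*x^2 - 4*x + 4) dx. Term by term:
    ∫_0^3 4*x^4 dx = 972/5;  ∫_0^3 4*x^3 dx = 81;  ∫_0^3 -7*x^2 dx = -63;
    ∫_0^3 -4*x dx = -18;  ∫_0^3 4 dx = 12.
  Sum: 972/5 + 81 − 63 − 18 + 12 = 1032/5.
  ∫_0^3 u'(x)^2 dx = ∫_0^3 (16*x^2 + 8*x + 1) dx. Term by term:
    ∫_0^3 16*x^2 dx = 144;  ∫_0^3 8*x dx = 36;  ∫_0^3 1 dx = 3.
  Sum: 144 + 36 + 3 = 183.
Adding: ||u||_{H^1}^2 = 1032/5 + 183 = 1947/5.


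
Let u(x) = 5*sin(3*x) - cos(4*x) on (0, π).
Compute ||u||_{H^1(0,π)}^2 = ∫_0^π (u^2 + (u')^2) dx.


||u||_{H^1(0,π)}^2 = 1020/7 + 267*π/2

u'(x) = 4*sin(4*x) + 15*cos(3*x).
Expand u² and (u')² and integrate term by term on (0, π), using: for integers n ≥ 1, ∫_0^π sin²(nx) dx = ∫_0^π cos²(nx) dx = π/2; for n ≠ n', ∫_0^π sin(nx)sin(n'x) dx = ∫_0^π cos(nx)cos(n'x) dx = 0; and by product-to-sum, ∫_0^π sin(nx)cos(n'x) dx = ½∫_0^π [sin((n+n')x) + sin((n−n')x)] dx, which is 0 when n+n' is even and 2n/(n²−n'²) when n+n' is odd (it need not vanish on (0, π)).
  u² squared terms: (-1)²·∫cos(4x)² dx = 1·π/2 = π/2;  (5)²·∫sin(3x)² dx = 25·π/2 = 25*π/2.
  u² cross terms: 2·(-1)·(5)·∫cos(4x)·sin(3x) dx = -10·(-6/7) = 60/7.
  So ∫_0^π u² dx = π/2 + 25*π/2 + 60/7 = 60/7 + 13*π.
  (u')² squared terms: (4)²·∫sin(4x)² dx = 16·π/2 = 8*π;  (15)²·∫cos(3x)² dx = 225·π/2 = 225*π/2.
  (u')² cross terms: 2·(4)·(15)·∫sin(4x)·cos(3x) dx = 120·(8/7) = 960/7.
  So ∫_0^π (u')² dx = 8*π + 225*π/2 + 960/7 = 960/7 + 241*π/2.
||u||_{H^1}^2 = (60/7 + 13*π) + (960/7 + 241*π/2) = 1020/7 + 267*π/2.


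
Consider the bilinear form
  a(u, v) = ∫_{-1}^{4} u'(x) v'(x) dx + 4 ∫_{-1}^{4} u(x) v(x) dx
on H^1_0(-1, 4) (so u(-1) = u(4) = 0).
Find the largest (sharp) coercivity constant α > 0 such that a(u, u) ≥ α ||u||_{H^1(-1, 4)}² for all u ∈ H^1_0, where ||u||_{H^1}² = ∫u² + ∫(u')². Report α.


α = 1

Coercivity of a(·,·) on H^1_0(-1, 4) means a(u, u) ≥ α ||u||_{H^1}² for every u ∈ H^1_0.
The interval has length L = 5, and Poincaré/coercivity depend only on L. Here a(u, u) = ∫(u')² + (4)·∫u².
Here c = 4 ≥ 1, so a(u,u) = ∫(u')² + c∫u² ≥ ∫(u')² + ∫u² = ||u||_{H^1}², i.e. α = 1 works. No larger α is possible: a(u,u) ≥ α||u||_{H^1}² means (1−α)∫(u')² ≥ (α−c)∫u², and for the modes u_n = sin(nπ(x−x₀)/L) (x₀ the left endpoint) one has ∫u_n²/∫(u_n')² = (L/(nπ))² → 0, so a(u_n,u_n)/||u_n||_{H^1}² → 1. Hence the optimal constant is α = 1.
Therefore α = 1.


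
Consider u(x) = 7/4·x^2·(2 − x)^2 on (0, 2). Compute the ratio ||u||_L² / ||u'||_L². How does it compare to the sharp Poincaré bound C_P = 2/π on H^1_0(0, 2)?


||u||_L² / ||u'||_L² = sqrt(3)/3 < C_P = 2/π.

u(x) = 7/4·x^2·(2 − x)^2, so u'(x) = 7*x*(x - 2)*(x - 1).
u(x) = 7/4·x^2·(2 − x)^2 vanishes at x = 0 and x = 2, so u ∈ H^1_0(0, 2). Differentiate via the product rule and integrate the resulting polynomials term by term.
  ∫_0^2 u² dx = ∫_0^2 (49*x^8/16 - 49*x^7/2 + 147*x^6/2 - 98*x^5 + 49*x^4) dx. Term by term:
    ∫_0^2 49*x^8/16 dx = 1568/9;  ∫_0^2 -49*x^7/2 dx = -784;  ∫_0^2 147*x^6/2 dx = 1344;
    ∫_0^2 -98*x^5 dx = -3136/3;  ∫_0^2 49*x^4 dx = 1568/5.
  Sum: 1568/9 − 784 + 1344 − 3136/3 + 1568/5 = 112/45.
  ∫_0^2 (u')² dx = ∫_0^2 (49*x^6 - 294*x^5 + 637*x^4 - 588*x^3 + 196*x^2) dx. Term by term:
    ∫_0^2 49*x^6 dx = 896;  ∫_0^2 -294*x^5 dx = -3136;  ∫_0^2 637*x^4 dx = 20384/5;
    ∫_0^2 -588*x^3 dx = -2352;  ∫_0^2 196*x^2 dx = 1568/3.
  Sum: 896 − 3136 + 20384/5 − 2352 + 1568/3 = 112/15.
∫_0^2 u² dx = 112/45, so ||u||_L² = 4*sqrt(35)/15.
∫_0^2 (u')² dx = 112/15, so ||u'||_L² = 4*sqrt(105)/15.
Ratio ||u||_L² / ||u'||_L² = sqrt(3)/3.
Sharp Poincaré constant on H^1_0(0, 2) is C_P = L/π = 2/π, achieved by sin(π/2·x).
A polynomial bump cannot attain the sharp Poincaré constant (only the first sine eigenfunction does), so the ratio is strictly less than C_P, consistent with ||u||_L² ≤ C_P ||u'||_L².


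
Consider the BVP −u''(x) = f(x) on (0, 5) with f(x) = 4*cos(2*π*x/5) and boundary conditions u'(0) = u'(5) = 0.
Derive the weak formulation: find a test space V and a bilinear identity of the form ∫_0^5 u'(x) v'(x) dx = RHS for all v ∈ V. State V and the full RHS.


V = H^1(0, 5) (no boundary constraint on v; u is determined up to an additive constant); weak form: ∫_0^5 u'v' dx = ∫_0^5 (4*cos(2*π*x/5)) v dx for all v ∈ V.

Multiply both sides by a test function v and integrate from 0 to 5:
  ∫_0^5 −u''(x) v(x) dx = ∫_0^5 f(x) v(x) dx.
Integrate the LHS by parts once:
  ∫_0^5 −u'' v dx = −[u'(x) v(x)]_0^5 + ∫_0^5 u'(x) v'(x) dx.
Thus ∫_0^5 u'(x) v'(x) dx = ∫_0^5 f(x) v(x) dx + [u'(x) v(x)]_0^5.
Choose V so that boundary terms are either known or forced to vanish.
u has homogeneous Neumann: u'(0) = u'(5) = 0. So [u' v]_0^5 = 0·v(5) − 0·v(0) = 0 for any v; take V = H^1(0, 5).
Weak formulation: find u (satisfying any essential BC) such that ∫_0^5 u'(x) v'(x) dx = ∫_0^5 f v dx for all v ∈ V (homogeneous Neumann, so boundary terms vanish).
Substituting f(x) = 4*cos(2*π*x/5), the right-hand side is ∫_0^5 (4*cos(2*π*x/5)) v dx.
Compatibility check (pure Neumann): taking v ≡ 1 ∈ V gives 0 = ∫_0^5 f dx + (0) − (0), i.e. ∫_0^5 f dx must equal u'(0) − u'(5) = 0. Indeed ∫_0^5 (4*cos(2*π*x/5)) dx = 0, so the data are compatible. The solution is then unique only up to an additive constant (fix it e.g. by requiring ∫_0^5 u dx = 0).


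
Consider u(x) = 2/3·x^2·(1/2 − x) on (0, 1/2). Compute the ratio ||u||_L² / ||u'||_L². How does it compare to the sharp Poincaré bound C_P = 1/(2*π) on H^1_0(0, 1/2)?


||u||_L² / ||u'||_L² = sqrt(14)/28 < C_P = 1/(2*π).

u(x) = 2/3·x^2·(1/2 − x), so u'(x) = 2*x*(1 - 3*x)/3.
u(x) = 2/3·x^2·(1/2 − x) vanishes at x = 0 and x = 1/2, so u ∈ H^1_0(0, 1/2). Differentiate via the product rule and integrate the resulting polynomials term by term.
  ∫_0^1/2 u² dx = ∫_0^1/2 (4*x^6/9 - 4*x^5/9 + x^4/9) dx. Term by term:
    ∫_0^1/2 4*x^6/9 dx = 1/2016;  ∫_0^1/2 -4*x^5/9 dx = -1/864;  ∫_0^1/2 x^4/9 dx = 1/1440.
  Sum: 1/2016 − 1/864 + 1/1440 = 1/30240.
  ∫_0^1/2 (u')² dx = ∫_0^1/2 (4*x^4 - 8*x^3/3 + 4*x^2/9) dx. Term by term:
    ∫_0^1/2 4*x^4 dx = 1/40;  ∫_0^1/2 -8*x^3/3 dx = -1/24;  ∫_0^1/2 4*x^2/9 dx = 1/54.
  Sum: 1/40 − 1/24 + 1/54 = 1/540.
∫_0^1/2 u² dx = 1/30240, so ||u||_L² = sqrt(210)/2520.
∫_0^1/2 (u')² dx = 1/540, so ||u'||_L² = sqrt(15)/90.
Ratio ||u||_L² / ||u'||_L² = sqrt(14)/28.
Sharp Poincaré constant on H^1_0(0, 1/2) is C_P = L/π = 1/(2*π), achieved by sin(2*π·x).
A polynomial bump cannot attain the sharp Poincaré constant (only the first sine eigenfunction does), so the ratio is strictly less than C_P, consistent with ||u||_L² ≤ C_P ||u'||_L².


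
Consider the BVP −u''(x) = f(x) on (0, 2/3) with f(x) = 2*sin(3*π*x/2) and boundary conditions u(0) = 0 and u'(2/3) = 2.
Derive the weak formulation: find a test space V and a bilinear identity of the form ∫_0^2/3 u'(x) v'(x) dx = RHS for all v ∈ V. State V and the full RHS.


V = {v ∈ H^1(0, 2/3) : v(0) = 0} (test functions vanish at x = 0 where u is specified); weak form: ∫_0^2/3 u'v' dx = ∫_0^2/3 (2*sin(3*π*x/2)) v dx + 2·v(2/3) for all v ∈ V.

Multiply both sides by a test function v and integrate from 0 to 2/3:
  ∫_0^2/3 −u''(x) v(x) dx = ∫_0^2/3 f(x) v(x) dx.
Integrate the LHS by parts once:
  ∫_0^2/3 −u'' v dx = −[u'(x) v(x)]_0^2/3 + ∫_0^2/3 u'(x) v'(x) dx.
Thus ∫_0^2/3 u'(x) v'(x) dx = ∫_0^2/3 f(x) v(x) dx + [u'(x) v(x)]_0^2/3.
Choose V so that boundary terms are either known or forced to vanish.
Mixed BC: u(0) = 0 (Dirichlet) and u'(2/3) = 2 (Neumann). Define V = {v ∈ H^1(0, 2/3) : v(0) = 0}. Then [u' v]_0^2/3 = u'(2/3)·v(2/3) − u'(0)·0 = 2·v(2/3).
Weak formulation: find u (satisfying any essential BC) such that ∫_0^2/3 u'(x) v'(x) dx = ∫_0^2/3 f v dx + 2·v(2/3) for all v ∈ V (Dirichlet at 0 absorbed into V; Neumann datum at x = 2/3 contributes the boundary term).
Substituting f(x) = 2*sin(3*π*x/2), the right-hand side is ∫_0^2/3 (2*sin(3*π*x/2)) v dx + 2·v(2/3).
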